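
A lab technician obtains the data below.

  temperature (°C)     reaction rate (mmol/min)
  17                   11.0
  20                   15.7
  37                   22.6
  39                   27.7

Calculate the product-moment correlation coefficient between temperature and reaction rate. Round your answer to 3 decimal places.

n = 4, Σx = 113, Σy = 77, Σxy = 2417.5, Σx² = 3579, Σy² = 1645.54
Sxx = Σx² − (Σx)²/n = 3579 − 3192.25 = 386.75
Sxy = Σxy − (Σx)(Σy)/n = 2417.5 − 2175.25 = 242.25
Syy = Σy² − (Σy)²/n = 1645.54 − 1482.25 = 163.29
r = Sxy/√(Sxx·Syy) = 242.25/√(63152.4075) = 242.25/251.301428 = 0.963982

0.964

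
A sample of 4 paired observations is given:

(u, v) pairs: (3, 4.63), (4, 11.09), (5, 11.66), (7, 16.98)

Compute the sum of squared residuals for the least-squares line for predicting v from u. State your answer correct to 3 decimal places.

7.024

n = 4, Σx = 19, Σy = 44.36, Σxy = 235.41, Σx² = 99, Σy² = 568.701
Sxx = Σx² − (Σx)²/n = 99 − 90.25 = 8.75
Sxy = Σxy − (Σx)(Σy)/n = 235.41 − 210.71 = 24.7
Syy = Σy² − (Σy)²/n = 568.701 − 491.9524 = 76.7486
b = Sxy/Sxx = 24.7/8.75 = 2.822857
SSE = Syy − b·Sxy = 76.7486 − 2.822857·24.7 = 7.024029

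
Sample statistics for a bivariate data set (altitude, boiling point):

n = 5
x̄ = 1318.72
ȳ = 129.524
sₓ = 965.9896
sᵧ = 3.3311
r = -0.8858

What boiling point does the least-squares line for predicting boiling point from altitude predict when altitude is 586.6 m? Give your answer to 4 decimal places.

131.7603

b = r · sᵧ/sₓ = -0.8858 · 3.3311/965.9896 = -0.003055
a = ȳ − b·x̄ = 129.524 − (-0.003055)·1318.72 = 133.552130
ŷ(586.6) = a + b·586.6 = 133.552130 + (-0.003055)·586.6 = 131.760316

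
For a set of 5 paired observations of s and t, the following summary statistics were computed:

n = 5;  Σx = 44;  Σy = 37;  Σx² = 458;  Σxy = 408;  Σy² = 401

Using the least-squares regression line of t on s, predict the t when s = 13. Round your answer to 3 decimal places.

Sxx = Σx² − (Σx)²/n = 458 − 387.2 = 70.8
Sxy = Σxy − (Σx)(Σy)/n = 408 − 325.6 = 82.4
b = Sxy/Sxx = 82.4/70.8 = 1.163842
a = ȳ − b·x̄ = 7.4 − 1.163842·8.8 = -2.841808
ŷ(13) = a + b·13 = -2.841808 + 1.163842·13 = 12.288136

12.288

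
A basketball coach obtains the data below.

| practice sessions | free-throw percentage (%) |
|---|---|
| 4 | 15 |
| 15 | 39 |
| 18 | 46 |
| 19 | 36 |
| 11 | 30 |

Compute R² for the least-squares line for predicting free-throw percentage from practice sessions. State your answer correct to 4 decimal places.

0.8453

n = 5, Σx = 67, Σy = 166, Σxy = 2487, Σx² = 1047, Σy² = 6058
Sxx = Σx² − (Σx)²/n = 1047 − 897.8 = 149.2
Sxy = Σxy − (Σx)(Σy)/n = 2487 − 2224.4 = 262.6
Syy = Σy² − (Σy)²/n = 6058 − 5511.2 = 546.8
R² = Sxy²/(Sxx·Syy) = (262.6)²/(149.2·546.8) = 0.845263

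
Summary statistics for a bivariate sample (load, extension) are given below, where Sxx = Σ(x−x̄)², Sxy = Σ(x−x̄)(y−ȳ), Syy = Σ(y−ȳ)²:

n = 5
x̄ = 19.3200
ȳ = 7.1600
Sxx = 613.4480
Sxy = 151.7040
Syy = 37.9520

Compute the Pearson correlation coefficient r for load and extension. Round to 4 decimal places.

r = Sxy/√(Sxx·Syy) = 151.704/√(23281.578496) = 151.704/152.583022 = 0.994239

0.9942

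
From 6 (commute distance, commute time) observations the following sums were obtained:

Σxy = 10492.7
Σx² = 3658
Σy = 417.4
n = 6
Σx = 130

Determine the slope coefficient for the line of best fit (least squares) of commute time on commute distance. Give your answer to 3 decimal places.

Sxx = Σx² − (Σx)²/n = 3658 − 2816.666667 = 841.333333
Sxy = Σxy − (Σx)(Σy)/n = 10492.7 − 9043.666667 = 1449.033333
b = Sxy/Sxx = 1449.033333/841.333333 = 1.722306

1.722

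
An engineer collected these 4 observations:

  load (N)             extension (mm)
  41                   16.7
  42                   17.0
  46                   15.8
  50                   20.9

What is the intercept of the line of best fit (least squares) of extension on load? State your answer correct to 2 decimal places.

n = 4, Σx = 179, Σy = 70.4, Σxy = 3170.5, Σx² = 8061
Sxx = Σx² − (Σx)²/n = 8061 − 8010.25 = 50.75
Sxy = Σxy − (Σx)(Σy)/n = 3170.5 − 3150.4 = 20.1
b = Sxy/Sxx = 20.1/50.75 = 0.396059
a = ȳ − b·x̄ = 17.6 − 0.396059·44.75 = -0.123645

-0.12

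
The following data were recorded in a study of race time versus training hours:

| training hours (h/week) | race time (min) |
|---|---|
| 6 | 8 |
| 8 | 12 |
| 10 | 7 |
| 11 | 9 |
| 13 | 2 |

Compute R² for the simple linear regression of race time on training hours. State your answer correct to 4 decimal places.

n = 5, Σx = 48, Σy = 38, Σxy = 339, Σx² = 490, Σy² = 342
Sxx = Σx² − (Σx)²/n = 490 − 460.8 = 29.2
Sxy = Σxy − (Σx)(Σy)/n = 339 − 364.8 = -25.8
Syy = Σy² − (Σy)²/n = 342 − 288.8 = 53.2
R² = Sxy²/(Sxx·Syy) = (-25.8)²/(29.2·53.2) = 0.428494

0.4285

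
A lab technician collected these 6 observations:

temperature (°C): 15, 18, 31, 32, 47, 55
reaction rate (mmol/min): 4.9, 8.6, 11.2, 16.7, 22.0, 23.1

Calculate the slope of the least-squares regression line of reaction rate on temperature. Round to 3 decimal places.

0.454

n = 6, Σx = 198, Σy = 86.5, Σxy = 3414.4, Σx² = 7768
Sxx = Σx² − (Σx)²/n = 7768 − 6534 = 1234
Sxy = Σxy − (Σx)(Σy)/n = 3414.4 − 2854.5 = 559.9
b = Sxy/Sxx = 559.9/1234 = 0.453728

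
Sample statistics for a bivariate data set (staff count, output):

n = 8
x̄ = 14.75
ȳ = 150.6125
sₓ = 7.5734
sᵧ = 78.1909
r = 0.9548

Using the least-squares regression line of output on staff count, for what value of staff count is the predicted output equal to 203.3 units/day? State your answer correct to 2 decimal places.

b = r · sᵧ/sₓ = 0.9548 · 78.1909/7.5734 = 9.857748
a = ȳ − b·x̄ = 150.6125 − 9.857748·14.75 = 5.210712
Set a + b·x = 203.3: x = (203.3 − 5.210712) / 9.857748 = 20.094780

20.09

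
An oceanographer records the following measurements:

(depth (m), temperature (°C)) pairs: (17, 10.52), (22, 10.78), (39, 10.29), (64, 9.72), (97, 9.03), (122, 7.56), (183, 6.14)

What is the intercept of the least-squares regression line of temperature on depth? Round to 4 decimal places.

11.3335

n = 7, Σx = 544, Σy = 64.04, Σxy = 4361.24, Σx² = 64172
Sxx = Σx² − (Σx)²/n = 64172 − 42276.571429 = 21895.428571
Sxy = Σxy − (Σx)(Σy)/n = 4361.24 − 4976.822857 = -615.582857
b = Sxy/Sxx = -615.582857/21895.428571 = -0.028115
a = ȳ − b·x̄ = 9.148571 − (-0.028115)·77.714286 = 11.333483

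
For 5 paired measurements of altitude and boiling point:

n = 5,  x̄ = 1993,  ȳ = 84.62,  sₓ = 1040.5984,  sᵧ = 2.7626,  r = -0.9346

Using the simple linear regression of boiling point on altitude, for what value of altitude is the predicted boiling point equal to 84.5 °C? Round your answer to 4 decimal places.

2041.3638

b = r · sᵧ/sₓ = -0.9346 · 2.7626/1040.5984 = -0.002481
a = ȳ − b·x̄ = 84.62 − (-0.002481)·1993 = 89.565019
Set a + b·x = 84.5: x = (84.5 − 89.565019) / (-0.002481) = 2041.363822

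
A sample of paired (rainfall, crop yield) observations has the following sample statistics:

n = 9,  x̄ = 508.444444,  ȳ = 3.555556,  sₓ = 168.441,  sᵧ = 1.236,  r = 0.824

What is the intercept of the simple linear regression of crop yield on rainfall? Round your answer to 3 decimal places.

b = r · sᵧ/sₓ = 0.824 · 1.236/168.441 = 0.006046
a = ȳ − b·x̄ = 3.555556 − 0.006046·508.444444 = 0.481290

0.481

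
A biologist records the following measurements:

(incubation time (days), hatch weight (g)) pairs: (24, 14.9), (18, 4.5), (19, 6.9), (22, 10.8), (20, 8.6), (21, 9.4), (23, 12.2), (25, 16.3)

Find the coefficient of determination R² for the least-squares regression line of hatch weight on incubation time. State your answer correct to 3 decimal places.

n = 8, Σx = 172, Σy = 83.6, Σxy = 1864.8, Σx² = 3740, Σy² = 983.36
Sxx = Σx² − (Σx)²/n = 3740 − 3698 = 42
Sxy = Σxy − (Σx)(Σy)/n = 1864.8 − 1797.4 = 67.4
Syy = Σy² − (Σy)²/n = 983.36 − 873.62 = 109.74
R² = Sxy²/(Sxx·Syy) = (67.4)²/(42·109.74) = 0.985611

0.986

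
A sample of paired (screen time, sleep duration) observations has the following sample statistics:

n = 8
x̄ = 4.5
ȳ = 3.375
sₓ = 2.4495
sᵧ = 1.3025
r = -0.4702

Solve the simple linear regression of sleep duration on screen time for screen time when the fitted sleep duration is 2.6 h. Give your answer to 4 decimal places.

b = r · sᵧ/sₓ = -0.4702 · 1.3025/2.4495 = -0.250025
a = ȳ − b·x̄ = 3.375 − (-0.250025)·4.5 = 4.500111
Set a + b·x = 2.6: x = (2.6 − 4.500111) / (-0.250025) = 7.599694

7.5997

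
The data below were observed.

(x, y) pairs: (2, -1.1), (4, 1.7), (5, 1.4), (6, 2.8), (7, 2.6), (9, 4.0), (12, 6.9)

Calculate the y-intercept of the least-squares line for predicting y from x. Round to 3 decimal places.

n = 7, Σx = 45, Σy = 18.3, Σxy = 165.4, Σx² = 355
Sxx = Σx² − (Σx)²/n = 355 − 289.285714 = 65.714286
Sxy = Σxy − (Σx)(Σy)/n = 165.4 − 117.642857 = 47.757143
b = Sxy/Sxx = 47.757143/65.714286 = 0.726739
a = ȳ − b·x̄ = 2.614286 − 0.726739·6.428571 = -2.057609

-2.058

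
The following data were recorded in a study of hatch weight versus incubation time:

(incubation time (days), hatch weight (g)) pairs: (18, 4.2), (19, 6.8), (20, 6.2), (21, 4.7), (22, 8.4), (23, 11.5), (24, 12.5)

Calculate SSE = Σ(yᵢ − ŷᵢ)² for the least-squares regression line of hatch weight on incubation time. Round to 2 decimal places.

14.68

n = 7, Σx = 147, Σy = 54.3, Σxy = 1176.8, Σx² = 3115, Σy² = 483.47
Sxx = Σx² − (Σx)²/n = 3115 − 3087 = 28
Sxy = Σxy − (Σx)(Σy)/n = 1176.8 − 1140.3 = 36.5
Syy = Σy² − (Σy)²/n = 483.47 − 421.212857 = 62.257143
b = Sxy/Sxx = 36.5/28 = 1.303571
SSE = Syy − b·Sxy = 62.257143 − 1.303571·36.5 = 14.676786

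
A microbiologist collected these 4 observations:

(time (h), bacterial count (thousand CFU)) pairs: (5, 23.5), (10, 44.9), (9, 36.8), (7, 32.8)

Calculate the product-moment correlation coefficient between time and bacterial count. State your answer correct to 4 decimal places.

n = 4, Σx = 31, Σy = 138, Σxy = 1127.3, Σx² = 255, Σy² = 4998.34
Sxx = Σx² − (Σx)²/n = 255 − 240.25 = 14.75
Sxy = Σxy − (Σx)(Σy)/n = 1127.3 − 1069.5 = 57.8
Syy = Σy² − (Σy)²/n = 4998.34 − 4761 = 237.34
r = Sxy/√(Sxx·Syy) = 57.8/√(3500.765) = 57.8/59.167263 = 0.976892

0.9769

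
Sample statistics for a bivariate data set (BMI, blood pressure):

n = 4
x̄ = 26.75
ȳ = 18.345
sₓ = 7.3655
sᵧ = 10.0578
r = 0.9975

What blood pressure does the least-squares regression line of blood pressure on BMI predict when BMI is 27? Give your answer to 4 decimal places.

18.6855

b = r · sᵧ/sₓ = 0.9975 · 10.0578/7.3655 = 1.362115
a = ȳ − b·x̄ = 18.345 − 1.362115·26.75 = -18.091567
ŷ(27) = a + b·27 = -18.091567 + 1.362115·27 = 18.685529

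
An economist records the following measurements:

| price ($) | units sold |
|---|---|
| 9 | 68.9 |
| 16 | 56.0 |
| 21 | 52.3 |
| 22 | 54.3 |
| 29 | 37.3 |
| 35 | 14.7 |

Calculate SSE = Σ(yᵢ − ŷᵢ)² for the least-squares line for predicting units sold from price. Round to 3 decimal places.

n = 6, Σx = 132, Σy = 283.5, Σxy = 5405.2, Σx² = 3328, Σy² = 15174.37
Sxx = Σx² − (Σx)²/n = 3328 − 2904 = 424
Sxy = Σxy − (Σx)(Σy)/n = 5405.2 − 6237 = -831.8
Syy = Σy² − (Σy)²/n = 15174.37 − 13395.375 = 1778.995
b = Sxy/Sxx = -831.8/424 = -1.961792
SSE = Syy − b·Sxy = 1778.995 − (-1.961792)·(-831.8) = 147.176038

147.176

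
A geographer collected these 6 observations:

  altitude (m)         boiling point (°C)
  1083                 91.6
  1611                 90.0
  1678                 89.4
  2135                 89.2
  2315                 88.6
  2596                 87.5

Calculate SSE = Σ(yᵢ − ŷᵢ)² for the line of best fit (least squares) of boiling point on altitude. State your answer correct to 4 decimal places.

n = 6, Σx = 11418, Σy = 536.3, Σxy = 1016907, Σx² = 23240560, Σy² = 47945.77
Sxx = Σx² − (Σx)²/n = 23240560 − 21728454 = 1512106
Sxy = Σxy − (Σx)(Σy)/n = 1016907 − 1020578.9 = -3671.9
Syy = Σy² − (Σy)²/n = 47945.77 − 47936.281667 = 9.488333
b = Sxy/Sxx = -3671.9/1512106 = -0.002428
SSE = Syy − b·Sxy = 9.488333 − (-0.002428)·(-3671.9) = 0.571730

0.5717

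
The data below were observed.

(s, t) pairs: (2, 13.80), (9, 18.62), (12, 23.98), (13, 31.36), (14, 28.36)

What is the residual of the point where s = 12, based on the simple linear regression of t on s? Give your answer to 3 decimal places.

-1.935

n = 5, Σx = 50, Σy = 116.12, Σxy = 1287.66, Σx² = 594
Sxx = Σx² − (Σx)²/n = 594 − 500 = 94
Sxy = Σxy − (Σx)(Σy)/n = 1287.66 − 1161.2 = 126.46
b = Sxy/Sxx = 126.46/94 = 1.345319
a = ȳ − b·x̄ = 23.224 − 1.345319·10 = 9.770809
ŷ(12) = 9.770809 + 1.345319·12 = 25.914638
residual = y − ŷ = 23.98 − 25.914638 = -1.934638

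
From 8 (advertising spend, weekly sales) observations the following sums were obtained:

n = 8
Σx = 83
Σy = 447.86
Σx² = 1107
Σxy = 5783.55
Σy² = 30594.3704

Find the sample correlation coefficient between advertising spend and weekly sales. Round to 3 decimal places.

0.976

Sxx = Σx² − (Σx)²/n = 1107 − 861.125 = 245.875
Sxy = Σxy − (Σx)(Σy)/n = 5783.55 − 4646.5475 = 1137.0025
Syy = Σy² − (Σy)²/n = 30594.3704 − 25072.32245 = 5522.04795
r = Sxy/√(Sxx·Syy) = 1137.0025/√(1357733.539706) = 1137.0025/1165.218237 = 0.975785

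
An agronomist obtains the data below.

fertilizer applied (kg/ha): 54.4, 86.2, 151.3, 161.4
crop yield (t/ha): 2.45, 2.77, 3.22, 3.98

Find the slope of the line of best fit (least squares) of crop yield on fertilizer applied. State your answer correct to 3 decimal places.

0.012

n = 4, Σx = 453.3, Σy = 12.42, Σxy = 1501.612, Σx² = 59331.45
Sxx = Σx² − (Σx)²/n = 59331.45 − 51370.2225 = 7961.2275
Sxy = Σxy − (Σx)(Σy)/n = 1501.612 − 1407.4965 = 94.1155
b = Sxy/Sxx = 94.1155/7961.2275 = 0.011822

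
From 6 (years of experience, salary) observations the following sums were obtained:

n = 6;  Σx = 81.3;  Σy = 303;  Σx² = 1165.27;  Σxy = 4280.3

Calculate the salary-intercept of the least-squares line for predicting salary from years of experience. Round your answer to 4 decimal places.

Sxx = Σx² − (Σx)²/n = 1165.27 − 1101.615 = 63.655
Sxy = Σxy − (Σx)(Σy)/n = 4280.3 − 4105.65 = 174.65
b = Sxy/Sxx = 174.65/63.655 = 2.743696
a = ȳ − b·x̄ = 50.5 − 2.743696·13.55 = 13.322913

13.3229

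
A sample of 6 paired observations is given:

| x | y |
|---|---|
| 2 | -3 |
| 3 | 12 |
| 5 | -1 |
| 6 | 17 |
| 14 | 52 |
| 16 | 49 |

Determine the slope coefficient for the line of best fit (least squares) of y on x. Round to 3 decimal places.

3.883

n = 6, Σx = 46, Σy = 126, Σxy = 1639, Σx² = 526
Sxx = Σx² − (Σx)²/n = 526 − 352.666667 = 173.333333
Sxy = Σxy − (Σx)(Σy)/n = 1639 − 966 = 673
b = Sxy/Sxx = 673/173.333333 = 3.882692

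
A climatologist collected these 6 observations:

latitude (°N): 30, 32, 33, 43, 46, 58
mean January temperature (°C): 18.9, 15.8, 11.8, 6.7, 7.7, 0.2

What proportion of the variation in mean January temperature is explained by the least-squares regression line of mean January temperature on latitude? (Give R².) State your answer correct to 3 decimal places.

n = 6, Σx = 242, Σy = 61.1, Σxy = 2115.9, Σx² = 10342, Σy² = 850.31
Sxx = Σx² − (Σx)²/n = 10342 − 9760.666667 = 581.333333
Sxy = Σxy − (Σx)(Σy)/n = 2115.9 − 2464.366667 = -348.466667
Syy = Σy² − (Σy)²/n = 850.31 − 622.201667 = 228.108333
R² = Sxy²/(Sxx·Syy) = (-348.466667)²/(581.333333·228.108333) = 0.915706

0.916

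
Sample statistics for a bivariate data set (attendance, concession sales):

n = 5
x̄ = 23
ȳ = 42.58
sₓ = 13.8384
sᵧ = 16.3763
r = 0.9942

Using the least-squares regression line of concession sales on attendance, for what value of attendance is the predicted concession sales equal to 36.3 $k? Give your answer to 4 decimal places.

17.6623

b = r · sᵧ/sₓ = 0.9942 · 16.3763/13.8384 = 1.176532
a = ȳ − b·x̄ = 42.58 − 1.176532·23 = 15.519769
Set a + b·x = 36.3: x = (36.3 − 15.519769) / 1.176532 = 17.662278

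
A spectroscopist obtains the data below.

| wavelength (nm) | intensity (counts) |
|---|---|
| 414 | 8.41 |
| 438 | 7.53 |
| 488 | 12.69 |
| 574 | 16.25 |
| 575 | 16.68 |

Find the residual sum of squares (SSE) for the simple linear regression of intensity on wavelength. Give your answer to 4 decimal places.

3.6431

n = 5, Σx = 2489, Σy = 61.56, Σxy = 31891.1, Σx² = 1261485, Σy² = 830.75
Sxx = Σx² − (Σx)²/n = 1261485 − 1239024.2 = 22460.8
Sxy = Σxy − (Σx)(Σy)/n = 31891.1 − 30644.568 = 1246.532
Syy = Σy² − (Σy)²/n = 830.75 − 757.92672 = 72.82328
b = Sxy/Sxx = 1246.532/22460.8 = 0.055498
SSE = Syy − b·Sxy = 72.82328 − 0.055498·1246.532 = 3.643107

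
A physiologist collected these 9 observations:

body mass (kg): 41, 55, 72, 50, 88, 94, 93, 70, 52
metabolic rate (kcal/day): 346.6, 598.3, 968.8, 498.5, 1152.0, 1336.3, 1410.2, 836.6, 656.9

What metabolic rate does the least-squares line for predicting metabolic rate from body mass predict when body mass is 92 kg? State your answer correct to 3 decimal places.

n = 9, Σx = 615, Σy = 7804.2, Σxy = 592653.3, Σx² = 45223
Sxx = Σx² − (Σx)²/n = 45223 − 42025 = 3198
Sxy = Σxy − (Σx)(Σy)/n = 592653.3 − 533287 = 59366.3
b = Sxy/Sxx = 59366.3/3198 = 18.563571
a = ȳ − b·x̄ = 867.133333 − 18.563571·68.333333 = -401.377350
ŷ(92) = a + b·92 = -401.377350 + 18.563571·92 = 1306.471180

1306.471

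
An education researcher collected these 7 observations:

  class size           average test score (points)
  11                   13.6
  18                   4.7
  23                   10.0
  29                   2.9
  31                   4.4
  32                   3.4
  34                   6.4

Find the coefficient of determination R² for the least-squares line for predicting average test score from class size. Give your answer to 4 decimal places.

n = 7, Σx = 178, Σy = 45.4, Σxy = 1011.1, Σx² = 4956, Σy² = 387.34
Sxx = Σx² − (Σx)²/n = 4956 − 4526.285714 = 429.714286
Sxy = Σxy − (Σx)(Σy)/n = 1011.1 − 1154.457143 = -143.357143
Syy = Σy² − (Σy)²/n = 387.34 − 294.451429 = 92.888571
R² = Sxy²/(Sxx·Syy) = (-143.357143)²/(429.714286·92.888571) = 0.514869

0.5149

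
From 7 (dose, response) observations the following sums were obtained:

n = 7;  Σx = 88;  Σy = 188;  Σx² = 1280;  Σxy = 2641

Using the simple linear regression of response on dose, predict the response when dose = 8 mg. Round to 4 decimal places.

19.5526

Sxx = Σx² − (Σx)²/n = 1280 − 1106.285714 = 173.714286
Sxy = Σxy − (Σx)(Σy)/n = 2641 − 2363.428571 = 277.571429
b = Sxy/Sxx = 277.571429/173.714286 = 1.597862
a = ȳ − b·x̄ = 26.857143 − 1.597862·12.571429 = 6.769737
ŷ(8) = a + b·8 = 6.769737 + 1.597862·8 = 19.552632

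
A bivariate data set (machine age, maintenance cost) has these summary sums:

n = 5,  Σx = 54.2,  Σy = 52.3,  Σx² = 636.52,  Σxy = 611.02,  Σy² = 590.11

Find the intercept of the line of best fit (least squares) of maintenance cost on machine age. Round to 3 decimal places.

0.705

Sxx = Σx² − (Σx)²/n = 636.52 − 587.528 = 48.992
Sxy = Σxy − (Σx)(Σy)/n = 611.02 − 566.932 = 44.088
b = Sxy/Sxx = 44.088/48.992 = 0.899902
a = ȳ − b·x̄ = 10.46 − 0.899902·10.84 = 0.705062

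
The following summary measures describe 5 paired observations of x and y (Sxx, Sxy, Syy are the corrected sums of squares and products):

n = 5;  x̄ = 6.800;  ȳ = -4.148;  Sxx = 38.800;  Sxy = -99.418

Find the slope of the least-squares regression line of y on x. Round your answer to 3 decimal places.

-2.562

b = Sxy/Sxx = -99.418/38.8 = -2.562320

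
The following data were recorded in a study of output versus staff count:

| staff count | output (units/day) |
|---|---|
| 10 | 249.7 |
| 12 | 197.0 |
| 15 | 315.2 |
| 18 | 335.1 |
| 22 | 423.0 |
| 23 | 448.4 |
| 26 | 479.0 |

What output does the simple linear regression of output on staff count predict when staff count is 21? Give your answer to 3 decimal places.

400.668

n = 7, Σx = 126, Σy = 2447.4, Σxy = 47694, Σx² = 2482
Sxx = Σx² − (Σx)²/n = 2482 − 2268 = 214
Sxy = Σxy − (Σx)(Σy)/n = 47694 − 44053.2 = 3640.8
b = Sxy/Sxx = 3640.8/214 = 17.013084
a = ȳ − b·x̄ = 349.628571 − 17.013084·18 = 43.393057
ŷ(21) = a + b·21 = 43.393057 + 17.013084·21 = 400.667824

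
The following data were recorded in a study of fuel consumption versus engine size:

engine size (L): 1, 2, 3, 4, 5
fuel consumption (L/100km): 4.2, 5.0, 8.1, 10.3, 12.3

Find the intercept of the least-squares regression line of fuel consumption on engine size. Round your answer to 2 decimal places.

1.53

n = 5, Σx = 15, Σy = 39.9, Σxy = 141.2, Σx² = 55
Sxx = Σx² − (Σx)²/n = 55 − 45 = 10
Sxy = Σxy − (Σx)(Σy)/n = 141.2 − 119.7 = 21.5
b = Sxy/Sxx = 21.5/10 = 2.15
a = ȳ − b·x̄ = 7.98 − 2.15·3 = 1.53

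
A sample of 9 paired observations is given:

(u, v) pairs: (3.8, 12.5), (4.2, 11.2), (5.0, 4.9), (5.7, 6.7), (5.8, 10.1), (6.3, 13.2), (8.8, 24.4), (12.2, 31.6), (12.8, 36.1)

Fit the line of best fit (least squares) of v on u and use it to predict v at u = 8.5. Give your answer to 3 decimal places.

n = 9, Σx = 64.6, Σy = 150.7, Σxy = 1361.29, Σx² = 553.02
Sxx = Σx² − (Σx)²/n = 553.02 − 463.684444 = 89.335556
Sxy = Σxy − (Σx)(Σy)/n = 1361.29 − 1081.691111 = 279.598889
b = Sxy/Sxx = 279.598889/89.335556 = 3.129760
a = ȳ − b·x̄ = 16.744444 − 3.129760·7.177778 = -5.720281
ŷ(8.5) = a + b·8.5 = -5.720281 + 3.129760·8.5 = 20.882683

20.883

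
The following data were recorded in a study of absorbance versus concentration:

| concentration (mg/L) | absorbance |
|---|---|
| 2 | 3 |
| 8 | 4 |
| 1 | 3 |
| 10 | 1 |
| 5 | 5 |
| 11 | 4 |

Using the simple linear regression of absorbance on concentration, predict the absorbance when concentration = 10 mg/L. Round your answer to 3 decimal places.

3.186

n = 6, Σx = 37, Σy = 20, Σxy = 120, Σx² = 315
Sxx = Σx² − (Σx)²/n = 315 − 228.166667 = 86.833333
Sxy = Σxy − (Σx)(Σy)/n = 120 − 123.333333 = -3.333333
b = Sxy/Sxx = -3.333333/86.833333 = -0.038388
a = ȳ − b·x̄ = 3.333333 − (-0.038388)·6.166667 = 3.570058
ŷ(10) = a + b·10 = 3.570058 + (-0.038388)·10 = 3.186180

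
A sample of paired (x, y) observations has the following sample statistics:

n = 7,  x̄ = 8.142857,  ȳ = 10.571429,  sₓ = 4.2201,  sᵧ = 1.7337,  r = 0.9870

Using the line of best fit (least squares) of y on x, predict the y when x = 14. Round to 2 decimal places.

12.95

b = r · sᵧ/sₓ = 0.987 · 1.7337/4.2201 = 0.405479
a = ȳ − b·x̄ = 10.571429 − 0.405479·8.142857 = 7.269672
ŷ(14) = a + b·14 = 7.269672 + 0.405479·14 = 12.946377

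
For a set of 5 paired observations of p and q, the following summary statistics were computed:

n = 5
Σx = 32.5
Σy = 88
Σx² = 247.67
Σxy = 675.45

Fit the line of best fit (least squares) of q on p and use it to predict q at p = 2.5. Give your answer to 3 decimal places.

6.238

Sxx = Σx² − (Σx)²/n = 247.67 − 211.25 = 36.42
Sxy = Σxy − (Σx)(Σy)/n = 675.45 − 572 = 103.45
b = Sxy/Sxx = 103.45/36.42 = 2.840472
a = ȳ − b·x̄ = 17.6 − 2.840472·6.5 = -0.863070
ŷ(2.5) = a + b·2.5 = -0.863070 + 2.840472·2.5 = 6.238111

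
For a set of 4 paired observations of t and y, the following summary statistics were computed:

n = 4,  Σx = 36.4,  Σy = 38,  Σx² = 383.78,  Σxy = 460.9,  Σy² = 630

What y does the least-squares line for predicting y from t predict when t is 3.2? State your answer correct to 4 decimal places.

-3.4252

Sxx = Σx² − (Σx)²/n = 383.78 − 331.24 = 52.54
Sxy = Σxy − (Σx)(Σy)/n = 460.9 − 345.8 = 115.1
b = Sxy/Sxx = 115.1/52.54 = 2.190712
a = ȳ − b·x̄ = 9.5 − 2.190712·9.1 = -10.435478
ŷ(3.2) = a + b·3.2 = -10.435478 + 2.190712·3.2 = -3.425200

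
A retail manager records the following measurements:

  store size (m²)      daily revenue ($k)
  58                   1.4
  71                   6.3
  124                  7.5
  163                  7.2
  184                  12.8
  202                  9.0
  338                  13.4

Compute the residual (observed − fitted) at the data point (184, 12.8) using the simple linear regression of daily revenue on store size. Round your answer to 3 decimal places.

3.801

n = 7, Σx = 1140, Σy = 57.6, Σxy = 11334.5, Σx² = 239254
Sxx = Σx² − (Σx)²/n = 239254 − 185657.142857 = 53596.857143
Sxy = Σxy − (Σx)(Σy)/n = 11334.5 − 9380.571429 = 1953.928571
b = Sxy/Sxx = 1953.928571/53596.857143 = 0.036456
a = ȳ − b·x̄ = 8.228571 − 0.036456·162.857143 = 2.291447
ŷ(184) = 2.291447 + 0.036456·184 = 8.999356
residual = y − ŷ = 12.8 − 8.999356 = 3.800644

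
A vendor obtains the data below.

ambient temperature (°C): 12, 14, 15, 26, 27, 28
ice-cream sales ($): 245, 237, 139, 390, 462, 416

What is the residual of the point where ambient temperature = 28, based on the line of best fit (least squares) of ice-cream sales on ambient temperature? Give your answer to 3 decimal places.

-16.507

n = 6, Σx = 122, Σy = 1889, Σxy = 42605, Σx² = 2754
Sxx = Σx² − (Σx)²/n = 2754 − 2480.666667 = 273.333333
Sxy = Σxy − (Σx)(Σy)/n = 42605 − 38409.666667 = 4195.333333
b = Sxy/Sxx = 4195.333333/273.333333 = 15.348780
a = ȳ − b·x̄ = 314.833333 − 15.348780·20.333333 = 2.741463
ŷ(28) = 2.741463 + 15.348780·28 = 432.507317
residual = y − ŷ = 416 − 432.507317 = -16.507317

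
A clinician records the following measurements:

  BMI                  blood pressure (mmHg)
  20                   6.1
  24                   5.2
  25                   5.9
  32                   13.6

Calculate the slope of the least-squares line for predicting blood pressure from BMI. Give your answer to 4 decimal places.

0.6930

n = 4, Σx = 101, Σy = 30.8, Σxy = 829.5, Σx² = 2625
Sxx = Σx² − (Σx)²/n = 2625 − 2550.25 = 74.75
Sxy = Σxy − (Σx)(Σy)/n = 829.5 − 777.7 = 51.8
b = Sxy/Sxx = 51.8/74.75 = 0.692977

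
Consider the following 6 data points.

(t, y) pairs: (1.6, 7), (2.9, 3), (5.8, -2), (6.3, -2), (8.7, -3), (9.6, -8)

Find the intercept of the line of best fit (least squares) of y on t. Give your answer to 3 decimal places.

8.412

n = 6, Σx = 34.9, Σy = -5, Σxy = -107.2, Σx² = 252.15
Sxx = Σx² − (Σx)²/n = 252.15 − 203.001667 = 49.148333
Sxy = Σxy − (Σx)(Σy)/n = -107.2 − (-29.083333) = -78.116667
b = Sxy/Sxx = -78.116667/49.148333 = -1.589406
a = ȳ − b·x̄ = -0.833333 − (-1.589406)·5.816667 = 8.411713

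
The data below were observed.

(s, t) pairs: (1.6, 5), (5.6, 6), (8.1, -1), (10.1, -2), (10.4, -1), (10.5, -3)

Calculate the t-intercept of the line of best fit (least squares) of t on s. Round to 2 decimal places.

7.99

n = 6, Σx = 46.3, Σy = 4, Σxy = -28.6, Σx² = 419.95
Sxx = Σx² − (Σx)²/n = 419.95 − 357.281667 = 62.668333
Sxy = Σxy − (Σx)(Σy)/n = -28.6 − 30.866667 = -59.466667
b = Sxy/Sxx = -59.466667/62.668333 = -0.948911
a = ȳ − b·x̄ = 0.666667 − (-0.948911)·7.716667 = 7.989096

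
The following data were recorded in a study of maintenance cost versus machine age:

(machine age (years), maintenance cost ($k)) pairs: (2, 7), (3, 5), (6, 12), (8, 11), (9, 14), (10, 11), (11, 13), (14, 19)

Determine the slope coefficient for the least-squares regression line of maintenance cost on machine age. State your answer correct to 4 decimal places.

0.9532

n = 8, Σx = 63, Σy = 92, Σxy = 834, Σx² = 611
Sxx = Σx² − (Σx)²/n = 611 − 496.125 = 114.875
Sxy = Σxy − (Σx)(Σy)/n = 834 − 724.5 = 109.5
b = Sxy/Sxx = 109.5/114.875 = 0.953210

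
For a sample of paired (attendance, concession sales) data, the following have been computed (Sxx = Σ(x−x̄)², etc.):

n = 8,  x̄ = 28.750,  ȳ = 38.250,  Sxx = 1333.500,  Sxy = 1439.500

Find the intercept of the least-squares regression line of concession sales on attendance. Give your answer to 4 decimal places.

b = Sxy/Sxx = 1439.5/1333.5 = 1.079490
a = ȳ − b·x̄ = 38.25 − 1.079490·28.75 = 7.214661

7.2147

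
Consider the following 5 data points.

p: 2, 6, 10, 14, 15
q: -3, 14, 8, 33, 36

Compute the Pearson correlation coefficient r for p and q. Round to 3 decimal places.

n = 5, Σx = 47, Σy = 88, Σxy = 1160, Σx² = 561, Σy² = 2654
Sxx = Σx² − (Σx)²/n = 561 − 441.8 = 119.2
Sxy = Σxy − (Σx)(Σy)/n = 1160 − 827.2 = 332.8
Syy = Σy² − (Σy)²/n = 2654 − 1548.8 = 1105.2
r = Sxy/√(Sxx·Syy) = 332.8/√(131739.84) = 332.8/362.959832 = 0.916906

0.917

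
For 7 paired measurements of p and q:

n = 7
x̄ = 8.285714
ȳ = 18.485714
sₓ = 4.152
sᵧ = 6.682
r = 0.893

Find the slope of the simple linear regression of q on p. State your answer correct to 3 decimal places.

1.437

b = r · sᵧ/sₓ = 0.893 · 6.682/4.152 = 1.437145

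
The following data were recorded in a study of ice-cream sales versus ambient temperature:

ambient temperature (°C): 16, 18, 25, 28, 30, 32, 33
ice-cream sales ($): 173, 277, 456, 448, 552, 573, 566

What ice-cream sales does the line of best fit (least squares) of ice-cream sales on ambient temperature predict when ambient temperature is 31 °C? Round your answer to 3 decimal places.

548.000

n = 7, Σx = 182, Σy = 3045, Σxy = 85272, Σx² = 5002
Sxx = Σx² − (Σx)²/n = 5002 − 4732 = 270
Sxy = Σxy − (Σx)(Σy)/n = 85272 − 79170 = 6102
b = Sxy/Sxx = 6102/270 = 22.6
a = ȳ − b·x̄ = 435 − 22.6·26 = -152.6
ŷ(31) = a + b·31 = -152.6 + 22.6·31 = 548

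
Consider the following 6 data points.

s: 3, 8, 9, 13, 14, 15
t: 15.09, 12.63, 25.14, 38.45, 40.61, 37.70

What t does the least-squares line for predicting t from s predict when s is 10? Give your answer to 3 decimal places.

n = 6, Σx = 62, Σy = 169.62, Σxy = 2006.46, Σx² = 744
Sxx = Σx² − (Σx)²/n = 744 − 640.666667 = 103.333333
Sxy = Σxy − (Σx)(Σy)/n = 2006.46 − 1752.74 = 253.72
b = Sxy/Sxx = 253.72/103.333333 = 2.455355
a = ȳ − b·x̄ = 28.27 − 2.455355·10.333333 = 2.898
ŷ(10) = a + b·10 = 2.898 + 2.455355·10 = 27.451548

27.452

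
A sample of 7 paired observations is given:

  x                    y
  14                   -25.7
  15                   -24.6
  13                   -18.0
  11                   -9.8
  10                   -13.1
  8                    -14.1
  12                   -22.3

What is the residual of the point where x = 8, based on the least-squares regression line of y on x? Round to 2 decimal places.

-3.51

n = 7, Σx = 83, Σy = -127.6, Σxy = -1582, Σx² = 1019
Sxx = Σx² − (Σx)²/n = 1019 − 984.142857 = 34.857143
Sxy = Σxy − (Σx)(Σy)/n = -1582 − (-1512.971429) = -69.028571
b = Sxy/Sxx = -69.028571/34.857143 = -1.980328
a = ȳ − b·x̄ = -18.228571 − (-1.980328)·11.857143 = 5.252459
ŷ(8) = 5.252459 + (-1.980328)·8 = -10.590164
residual = y − ŷ = -14.1 − (-10.590164) = -3.509836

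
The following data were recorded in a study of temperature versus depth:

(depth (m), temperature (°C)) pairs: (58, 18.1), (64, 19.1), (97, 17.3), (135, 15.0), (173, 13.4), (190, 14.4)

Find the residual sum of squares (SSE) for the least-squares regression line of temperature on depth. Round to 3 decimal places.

2.601

n = 6, Σx = 717, Σy = 97.3, Σxy = 11029.5, Σx² = 101123, Σy² = 1603.63
Sxx = Σx² − (Σx)²/n = 101123 − 85681.5 = 15441.5
Sxy = Σxy − (Σx)(Σy)/n = 11029.5 − 11627.35 = -597.85
Syy = Σy² − (Σy)²/n = 1603.63 − 1577.881667 = 25.748333
b = Sxy/Sxx = -597.85/15441.5 = -0.038717
SSE = Syy − b·Sxy = 25.748333 − (-0.038717)·(-597.85) = 2.601319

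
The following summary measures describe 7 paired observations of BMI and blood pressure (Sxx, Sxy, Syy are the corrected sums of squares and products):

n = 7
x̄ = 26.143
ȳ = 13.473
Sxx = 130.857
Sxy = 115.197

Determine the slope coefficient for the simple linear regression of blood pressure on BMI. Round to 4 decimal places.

0.8803

b = Sxy/Sxx = 115.197/130.857 = 0.880327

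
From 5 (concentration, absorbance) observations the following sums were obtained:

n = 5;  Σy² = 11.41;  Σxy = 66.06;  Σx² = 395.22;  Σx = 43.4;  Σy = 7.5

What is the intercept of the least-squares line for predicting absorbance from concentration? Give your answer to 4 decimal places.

1.0498

Sxx = Σx² − (Σx)²/n = 395.22 − 376.712 = 18.508
Sxy = Σxy − (Σx)(Σy)/n = 66.06 − 65.1 = 0.96
b = Sxy/Sxx = 0.96/18.508 = 0.051869
a = ȳ − b·x̄ = 1.5 − 0.051869·8.68 = 1.049773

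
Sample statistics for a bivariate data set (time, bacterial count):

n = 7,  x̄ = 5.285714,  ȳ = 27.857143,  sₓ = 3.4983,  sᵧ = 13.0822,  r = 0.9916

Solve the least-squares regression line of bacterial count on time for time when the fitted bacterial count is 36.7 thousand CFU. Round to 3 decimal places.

7.670

b = r · sᵧ/sₓ = 0.9916 · 13.0822/3.4983 = 3.708175
a = ȳ − b·x̄ = 27.857143 − 3.708175·5.285714 = 8.256789
Set a + b·x = 36.7: x = (36.7 − 8.256789) / 3.708175 = 7.670406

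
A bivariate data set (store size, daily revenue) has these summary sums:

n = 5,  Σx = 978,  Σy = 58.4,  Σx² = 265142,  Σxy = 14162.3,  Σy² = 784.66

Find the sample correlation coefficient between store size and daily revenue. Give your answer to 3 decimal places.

Sxx = Σx² − (Σx)²/n = 265142 − 191296.8 = 73845.2
Sxy = Σxy − (Σx)(Σy)/n = 14162.3 − 11423.04 = 2739.26
Syy = Σy² − (Σy)²/n = 784.66 − 682.112 = 102.548
r = Sxy/√(Sxx·Syy) = 2739.26/√(7572677.5696) = 2739.26/2751.849845 = 0.995425

0.995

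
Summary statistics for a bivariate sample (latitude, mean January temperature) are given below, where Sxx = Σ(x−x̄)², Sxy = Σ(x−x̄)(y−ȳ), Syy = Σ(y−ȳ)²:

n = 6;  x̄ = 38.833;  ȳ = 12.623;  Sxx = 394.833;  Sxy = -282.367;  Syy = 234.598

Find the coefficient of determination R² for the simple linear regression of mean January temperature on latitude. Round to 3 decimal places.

0.861

R² = Sxy²/(Sxx·Syy) = (-282.367)²/(394.833·234.598) = 0.860776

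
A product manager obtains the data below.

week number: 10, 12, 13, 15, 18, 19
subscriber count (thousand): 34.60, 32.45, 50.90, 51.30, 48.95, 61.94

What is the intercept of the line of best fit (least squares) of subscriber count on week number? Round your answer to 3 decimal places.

8.370

n = 6, Σx = 87, Σy = 280.14, Σxy = 4224.56, Σx² = 1323
Sxx = Σx² − (Σx)²/n = 1323 − 1261.5 = 61.5
Sxy = Σxy − (Σx)(Σy)/n = 4224.56 − 4062.03 = 162.53
b = Sxy/Sxx = 162.53/61.5 = 2.642764
a = ȳ − b·x̄ = 46.69 − 2.642764·14.5 = 8.369919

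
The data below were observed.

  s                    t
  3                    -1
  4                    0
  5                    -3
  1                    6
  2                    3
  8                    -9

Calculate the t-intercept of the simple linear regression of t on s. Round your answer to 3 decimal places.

n = 6, Σx = 23, Σy = -4, Σxy = -78, Σx² = 119
Sxx = Σx² − (Σx)²/n = 119 − 88.166667 = 30.833333
Sxy = Σxy − (Σx)(Σy)/n = -78 − (-15.333333) = -62.666667
b = Sxy/Sxx = -62.666667/30.833333 = -2.032432
a = ȳ − b·x̄ = -0.666667 − (-2.032432)·3.833333 = 7.124324

7.124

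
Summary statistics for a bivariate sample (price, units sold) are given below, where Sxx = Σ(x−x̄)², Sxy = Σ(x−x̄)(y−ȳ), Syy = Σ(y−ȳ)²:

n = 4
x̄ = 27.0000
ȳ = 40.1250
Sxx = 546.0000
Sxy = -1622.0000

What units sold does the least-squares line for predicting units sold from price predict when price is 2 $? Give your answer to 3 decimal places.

114.392

b = Sxy/Sxx = -1622/546 = -2.970696
a = ȳ − b·x̄ = 40.125 − (-2.970696)·27 = 120.333791
ŷ(2) = a + b·2 = 120.333791 + (-2.970696)·2 = 114.392399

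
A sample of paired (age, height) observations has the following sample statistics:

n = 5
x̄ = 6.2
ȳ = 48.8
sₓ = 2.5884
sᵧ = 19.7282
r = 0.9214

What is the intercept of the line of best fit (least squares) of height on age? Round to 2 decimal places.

b = r · sᵧ/sₓ = 0.9214 · 19.7282/2.5884 = 7.022703
a = ȳ − b·x̄ = 48.8 − 7.022703·6.2 = 5.259244

5.26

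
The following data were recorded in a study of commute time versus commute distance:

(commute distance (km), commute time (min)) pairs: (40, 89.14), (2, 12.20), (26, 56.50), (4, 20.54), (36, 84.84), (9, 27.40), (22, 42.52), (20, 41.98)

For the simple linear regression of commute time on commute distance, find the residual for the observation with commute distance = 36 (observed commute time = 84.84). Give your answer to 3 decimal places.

n = 8, Σx = 159, Σy = 375.12, Σxy = 10217.04, Σx² = 4557
Sxx = Σx² − (Σx)²/n = 4557 − 3160.125 = 1396.875
Sxy = Σxy − (Σx)(Σy)/n = 10217.04 − 7455.51 = 2761.53
b = Sxy/Sxx = 2761.53/1396.875 = 1.976934
a = ȳ − b·x̄ = 46.89 − 1.976934·19.875 = 7.598432
ŷ(36) = 7.598432 + 1.976934·36 = 78.768064
residual = y − ŷ = 84.84 − 78.768064 = 6.071936

6.072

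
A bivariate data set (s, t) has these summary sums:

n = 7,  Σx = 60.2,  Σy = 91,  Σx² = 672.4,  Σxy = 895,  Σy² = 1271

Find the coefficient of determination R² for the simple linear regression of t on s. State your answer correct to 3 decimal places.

Sxx = Σx² − (Σx)²/n = 672.4 − 517.72 = 154.68
Sxy = Σxy − (Σx)(Σy)/n = 895 − 782.6 = 112.4
Syy = Σy² − (Σy)²/n = 1271 − 1183 = 88
R² = Sxy²/(Sxx·Syy) = (112.4)²/(154.68·88) = 0.928145

0.928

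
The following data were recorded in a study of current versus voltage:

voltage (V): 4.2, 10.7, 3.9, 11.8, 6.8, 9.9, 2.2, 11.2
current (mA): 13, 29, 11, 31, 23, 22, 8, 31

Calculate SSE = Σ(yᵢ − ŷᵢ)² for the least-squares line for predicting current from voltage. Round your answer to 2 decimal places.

n = 8, Σx = 60.7, Σy = 168, Σxy = 1512.6, Σx² = 561.11, Σy² = 4130
Sxx = Σx² − (Σx)²/n = 561.11 − 460.56125 = 100.54875
Sxy = Σxy − (Σx)(Σy)/n = 1512.6 − 1274.7 = 237.9
Syy = Σy² − (Σy)²/n = 4130 − 3528 = 602
b = Sxy/Sxx = 237.9/100.54875 = 2.366016
SSE = Syy − b·Sxy = 602 − 2.366016·237.9 = 39.124678

39.12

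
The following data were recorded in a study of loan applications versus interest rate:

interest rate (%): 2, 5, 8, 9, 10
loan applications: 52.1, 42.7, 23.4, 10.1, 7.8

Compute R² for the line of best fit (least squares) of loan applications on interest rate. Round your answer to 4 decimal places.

n = 5, Σx = 34, Σy = 136.1, Σxy = 673.8, Σx² = 274, Σy² = 5248.11
Sxx = Σx² − (Σx)²/n = 274 − 231.2 = 42.8
Sxy = Σxy − (Σx)(Σy)/n = 673.8 − 925.48 = -251.68
Syy = Σy² − (Σy)²/n = 5248.11 − 3704.642 = 1543.468
R² = Sxy²/(Sxx·Syy) = (-251.68)²/(42.8·1543.468) = 0.958862

0.9589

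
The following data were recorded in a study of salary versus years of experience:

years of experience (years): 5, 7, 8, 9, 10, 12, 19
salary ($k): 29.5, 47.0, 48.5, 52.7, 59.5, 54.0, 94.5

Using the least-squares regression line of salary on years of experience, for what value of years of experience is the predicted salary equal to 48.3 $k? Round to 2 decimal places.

8.38

n = 7, Σx = 70, Σy = 385.7, Σxy = 4377.3, Σx² = 824
Sxx = Σx² − (Σx)²/n = 824 − 700 = 124
Sxy = Σxy − (Σx)(Σy)/n = 4377.3 − 3857 = 520.3
b = Sxy/Sxx = 520.3/124 = 4.195968
a = ȳ − b·x̄ = 55.1 − 4.195968·10 = 13.140323
Set a + b·x = 48.3: x = (48.3 − 13.140323) / 4.195968 = 8.379397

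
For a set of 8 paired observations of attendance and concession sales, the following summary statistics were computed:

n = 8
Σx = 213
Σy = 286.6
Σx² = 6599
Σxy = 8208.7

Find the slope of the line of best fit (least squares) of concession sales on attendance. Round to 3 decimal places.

Sxx = Σx² − (Σx)²/n = 6599 − 5671.125 = 927.875
Sxy = Σxy − (Σx)(Σy)/n = 8208.7 − 7630.725 = 577.975
b = Sxy/Sxx = 577.975/927.875 = 0.622902

0.623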